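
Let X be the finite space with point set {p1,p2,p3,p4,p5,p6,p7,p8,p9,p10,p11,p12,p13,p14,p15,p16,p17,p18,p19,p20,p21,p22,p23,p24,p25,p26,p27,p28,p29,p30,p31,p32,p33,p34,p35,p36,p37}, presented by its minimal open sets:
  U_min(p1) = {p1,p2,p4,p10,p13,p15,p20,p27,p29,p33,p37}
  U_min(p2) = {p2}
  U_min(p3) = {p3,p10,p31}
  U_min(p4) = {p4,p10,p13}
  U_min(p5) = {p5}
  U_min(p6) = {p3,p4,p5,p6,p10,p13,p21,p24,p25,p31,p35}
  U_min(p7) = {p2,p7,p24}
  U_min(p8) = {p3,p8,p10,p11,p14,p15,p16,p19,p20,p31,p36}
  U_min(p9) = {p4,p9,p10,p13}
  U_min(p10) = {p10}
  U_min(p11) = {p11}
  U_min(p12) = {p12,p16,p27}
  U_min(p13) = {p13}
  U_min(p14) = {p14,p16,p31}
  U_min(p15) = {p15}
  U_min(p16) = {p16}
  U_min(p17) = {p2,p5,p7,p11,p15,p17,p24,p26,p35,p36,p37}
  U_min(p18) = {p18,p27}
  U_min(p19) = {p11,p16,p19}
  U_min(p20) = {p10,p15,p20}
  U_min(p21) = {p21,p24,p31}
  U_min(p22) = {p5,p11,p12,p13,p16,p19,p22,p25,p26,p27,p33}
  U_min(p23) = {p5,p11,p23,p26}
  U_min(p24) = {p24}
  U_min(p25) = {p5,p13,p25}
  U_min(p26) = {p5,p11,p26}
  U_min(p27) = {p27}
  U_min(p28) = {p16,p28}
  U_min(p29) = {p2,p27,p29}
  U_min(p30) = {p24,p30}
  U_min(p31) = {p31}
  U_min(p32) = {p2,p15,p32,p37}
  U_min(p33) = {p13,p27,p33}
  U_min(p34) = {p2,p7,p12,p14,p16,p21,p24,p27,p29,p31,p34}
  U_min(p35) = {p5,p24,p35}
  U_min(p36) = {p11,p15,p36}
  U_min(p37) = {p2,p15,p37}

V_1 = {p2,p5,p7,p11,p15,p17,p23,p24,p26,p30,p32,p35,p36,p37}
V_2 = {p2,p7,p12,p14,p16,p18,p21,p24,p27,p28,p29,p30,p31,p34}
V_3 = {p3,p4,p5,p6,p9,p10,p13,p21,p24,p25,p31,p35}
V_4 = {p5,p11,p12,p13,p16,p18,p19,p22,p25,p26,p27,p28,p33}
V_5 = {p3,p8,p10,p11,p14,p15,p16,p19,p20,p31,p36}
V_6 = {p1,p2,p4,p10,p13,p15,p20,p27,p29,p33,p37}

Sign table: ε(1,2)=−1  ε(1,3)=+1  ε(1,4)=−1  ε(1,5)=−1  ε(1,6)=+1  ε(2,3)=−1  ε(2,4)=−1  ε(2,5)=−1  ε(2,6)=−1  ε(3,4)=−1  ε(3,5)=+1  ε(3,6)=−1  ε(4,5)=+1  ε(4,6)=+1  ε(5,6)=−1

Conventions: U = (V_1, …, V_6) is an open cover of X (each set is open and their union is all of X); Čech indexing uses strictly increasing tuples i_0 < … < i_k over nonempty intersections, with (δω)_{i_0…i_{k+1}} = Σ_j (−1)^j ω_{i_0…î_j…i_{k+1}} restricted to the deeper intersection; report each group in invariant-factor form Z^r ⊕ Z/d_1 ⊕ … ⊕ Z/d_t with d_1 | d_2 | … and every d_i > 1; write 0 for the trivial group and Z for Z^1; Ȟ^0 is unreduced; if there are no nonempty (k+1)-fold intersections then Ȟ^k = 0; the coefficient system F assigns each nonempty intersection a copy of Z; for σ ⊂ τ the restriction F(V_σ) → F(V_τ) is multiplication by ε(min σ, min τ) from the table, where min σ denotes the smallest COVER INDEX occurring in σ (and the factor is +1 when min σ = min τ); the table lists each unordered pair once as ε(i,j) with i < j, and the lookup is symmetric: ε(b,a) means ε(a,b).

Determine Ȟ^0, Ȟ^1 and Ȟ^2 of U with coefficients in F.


Ȟ^0 ≅ 0,  Ȟ^1 ≅ Z/2,  Ȟ^2 ≅ Z

nonempty overlaps:
  V12={p2,p7,p24,p30} V13={p5,p24,p35} V14={p5,p11,p26} V15={p11,p15,p36} V16={p2,p15,p37} V23={p21,p24,p31} V24={p12,p16,p18,p27,p28} V25={p14,p16,p31} V26={p2,p27,p29} V34={p5,p13,p25} V35={p3,p10,p31} V36={p4,p10,p13} V45={p11,p16,p19} V46={p13,p27,p33} V56={p10,p15,p20}
  V123={p24} V126={p2} V134={p5} V145={p11} V156={p15} V235={p31} V245={p16} V246={p27} V346={p13} V356={p10}
C dims 6,15,10; δ0: rk 6, SNF 1^5·2; δ1: rk 9, SNF 1^9
degree 0: 6−6−0 = 0 → Ȟ^0 ≅ 0
degree 1: 15−9−6 = 0 plus torsion [2] → Ȟ^1 ≅ Z/2
degree 2: 10−0−9 = 1 → Ȟ^2 ≅ Z


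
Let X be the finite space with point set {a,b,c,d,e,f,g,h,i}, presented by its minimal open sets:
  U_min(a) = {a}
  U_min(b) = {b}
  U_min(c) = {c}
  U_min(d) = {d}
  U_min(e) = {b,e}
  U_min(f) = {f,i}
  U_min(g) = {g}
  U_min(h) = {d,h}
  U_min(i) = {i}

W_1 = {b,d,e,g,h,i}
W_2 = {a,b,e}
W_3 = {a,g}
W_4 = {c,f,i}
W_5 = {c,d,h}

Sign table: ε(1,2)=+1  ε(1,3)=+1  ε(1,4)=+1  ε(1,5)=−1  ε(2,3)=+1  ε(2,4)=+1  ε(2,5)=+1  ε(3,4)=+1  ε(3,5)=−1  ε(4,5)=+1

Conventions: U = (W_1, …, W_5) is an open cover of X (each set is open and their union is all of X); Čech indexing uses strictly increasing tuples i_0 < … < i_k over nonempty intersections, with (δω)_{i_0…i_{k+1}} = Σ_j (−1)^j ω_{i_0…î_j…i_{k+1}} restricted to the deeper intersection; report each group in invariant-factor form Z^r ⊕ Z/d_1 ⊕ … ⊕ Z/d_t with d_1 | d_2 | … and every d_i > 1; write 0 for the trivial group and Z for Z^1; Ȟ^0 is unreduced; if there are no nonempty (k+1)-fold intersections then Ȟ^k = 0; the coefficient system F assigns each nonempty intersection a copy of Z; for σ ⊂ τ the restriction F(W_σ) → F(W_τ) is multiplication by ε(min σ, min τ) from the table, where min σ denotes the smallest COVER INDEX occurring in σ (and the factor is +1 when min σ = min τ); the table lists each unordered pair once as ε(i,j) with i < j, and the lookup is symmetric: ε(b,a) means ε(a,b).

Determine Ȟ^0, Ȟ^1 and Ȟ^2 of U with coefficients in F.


nerve simplices:
  W12={b,e} W13={g} W14={i} W15={d,h} W23={a} W45={c}
C dims 5,6; δ0: rk 5, SNF 1^4·2
degree 0: 5−5−0 = 0 → Ȟ^0 ≅ 0
degree 1: 6−0−5 = 1 plus torsion [2] → Ȟ^1 ≅ Z ⊕ Z/2
degree 2: 0−0−0 = 0 → Ȟ^2 ≅ 0

Ȟ^0(U;F) ≅ 0, Ȟ^1(U;F) ≅ Z ⊕ Z/2, Ȟ^2(U;F) ≅ 0


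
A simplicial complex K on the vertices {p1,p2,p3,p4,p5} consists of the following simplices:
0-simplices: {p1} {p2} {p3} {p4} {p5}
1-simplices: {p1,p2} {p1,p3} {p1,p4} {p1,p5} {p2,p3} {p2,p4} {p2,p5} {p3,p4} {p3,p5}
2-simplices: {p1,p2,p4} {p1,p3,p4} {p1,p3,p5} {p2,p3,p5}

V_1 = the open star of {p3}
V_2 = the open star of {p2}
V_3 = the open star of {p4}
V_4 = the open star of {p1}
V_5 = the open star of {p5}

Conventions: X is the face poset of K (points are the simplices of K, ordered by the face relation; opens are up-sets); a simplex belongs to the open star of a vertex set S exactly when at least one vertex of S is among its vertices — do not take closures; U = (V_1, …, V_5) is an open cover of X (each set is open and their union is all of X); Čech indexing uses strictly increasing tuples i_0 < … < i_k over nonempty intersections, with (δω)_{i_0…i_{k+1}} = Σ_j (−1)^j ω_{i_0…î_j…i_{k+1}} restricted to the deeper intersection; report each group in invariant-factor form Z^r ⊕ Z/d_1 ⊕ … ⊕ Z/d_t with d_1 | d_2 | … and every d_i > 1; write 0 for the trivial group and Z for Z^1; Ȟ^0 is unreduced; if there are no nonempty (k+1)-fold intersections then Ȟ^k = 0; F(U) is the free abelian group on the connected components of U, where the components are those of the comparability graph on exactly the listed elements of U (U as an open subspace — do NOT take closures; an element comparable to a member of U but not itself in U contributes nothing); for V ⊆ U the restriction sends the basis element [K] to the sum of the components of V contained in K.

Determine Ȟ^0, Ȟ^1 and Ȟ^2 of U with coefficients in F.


Ȟ^0 = Z,  Ȟ^1 = Z,  Ȟ^2 = 0

nonempty overlaps:
  V1={{p3},{p1,p3},{p2,p3},{p3,p4},{p3,p5},{p1,p3,p4},{p1,p3,p5},{p2,p3,p5}} V2={{p2},{p1,p2},{p2,p3},{p2,p4},{p2,p5},{p1,p2,p4},{p2,p3,p5}} V3={{p4},{p1,p4},{p2,p4},{p3,p4},{p1,p2,p4},{p1,p3,p4}} V4={{p1},{p1,p2},{p1,p3},{p1,p4},{p1,p5},{p1,p2,p4},{p1,p3,p4},{p1,p3,p5}} V5={{p5},{p1,p5},{p2,p5},{p3,p5},{p1,p3,p5},{p2,p3,p5}}
  V12={{p2,p3},{p2,p3,p5}} V13={{p3,p4},{p1,p3,p4}} V14={{p1,p3},{p1,p3,p4},{p1,p3,p5}} V15={{p3,p5},{p1,p3,p5},{p2,p3,p5}} V23={{p2,p4},{p1,p2,p4}} V24={{p1,p2},{p1,p2,p4}} V25={{p2,p5},{p2,p3,p5}} V34={{p1,p4},{p1,p2,p4},{p1,p3,p4}} V45={{p1,p5},{p1,p3,p5}}
  V125={{p2,p3,p5}} V134={{p1,p3,p4}} V145={{p1,p3,p5}} V234={{p1,p2,p4}}
components per intersection:
  V1: {{p3},{p1,p3},{p2,p3},{p3,p4},{p3,p5},{p1,p3,p4},{p1,p3,p5},{p2,p3,p5}}
  V2: {{p2},{p1,p2},{p2,p3},{p2,p4},{p2,p5},{p1,p2,p4},{p2,p3,p5}}
  V3: {{p4},{p1,p4},{p2,p4},{p3,p4},{p1,p2,p4},{p1,p3,p4}}
  V4: {{p1},{p1,p2},{p1,p3},{p1,p4},{p1,p5},{p1,p2,p4},{p1,p3,p4},{p1,p3,p5}}
  V5: {{p5},{p1,p5},{p2,p5},{p3,p5},{p1,p3,p5},{p2,p3,p5}}
  V12: {{p2,p3},{p2,p3,p5}}
  V13: {{p3,p4},{p1,p3,p4}}
  V14: {{p1,p3},{p1,p3,p4},{p1,p3,p5}}
  V15: {{p3,p5},{p1,p3,p5},{p2,p3,p5}}
  V23: {{p2,p4},{p1,p2,p4}}
  V24: {{p1,p2},{p1,p2,p4}}
  V25: {{p2,p5},{p2,p3,p5}}
  V34: {{p1,p4},{p1,p2,p4},{p1,p3,p4}}
  V45: {{p1,p5},{p1,p3,p5}}
  V125: {{p2,p3,p5}}
  V134: {{p1,p3,p4}}
  V145: {{p1,p3,p5}}
  V234: {{p1,p2,p4}}
C dims 5,9,4; δ0: rk 4, SNF 1^4; δ1: rk 4, SNF 1^4
degree 0: 5−4−0 = 1 → Ȟ^0 ≅ Z
degree 1: 9−4−4 = 1 → Ȟ^1 ≅ Z
degree 2: 4−0−4 = 0 → Ȟ^2 ≅ 0


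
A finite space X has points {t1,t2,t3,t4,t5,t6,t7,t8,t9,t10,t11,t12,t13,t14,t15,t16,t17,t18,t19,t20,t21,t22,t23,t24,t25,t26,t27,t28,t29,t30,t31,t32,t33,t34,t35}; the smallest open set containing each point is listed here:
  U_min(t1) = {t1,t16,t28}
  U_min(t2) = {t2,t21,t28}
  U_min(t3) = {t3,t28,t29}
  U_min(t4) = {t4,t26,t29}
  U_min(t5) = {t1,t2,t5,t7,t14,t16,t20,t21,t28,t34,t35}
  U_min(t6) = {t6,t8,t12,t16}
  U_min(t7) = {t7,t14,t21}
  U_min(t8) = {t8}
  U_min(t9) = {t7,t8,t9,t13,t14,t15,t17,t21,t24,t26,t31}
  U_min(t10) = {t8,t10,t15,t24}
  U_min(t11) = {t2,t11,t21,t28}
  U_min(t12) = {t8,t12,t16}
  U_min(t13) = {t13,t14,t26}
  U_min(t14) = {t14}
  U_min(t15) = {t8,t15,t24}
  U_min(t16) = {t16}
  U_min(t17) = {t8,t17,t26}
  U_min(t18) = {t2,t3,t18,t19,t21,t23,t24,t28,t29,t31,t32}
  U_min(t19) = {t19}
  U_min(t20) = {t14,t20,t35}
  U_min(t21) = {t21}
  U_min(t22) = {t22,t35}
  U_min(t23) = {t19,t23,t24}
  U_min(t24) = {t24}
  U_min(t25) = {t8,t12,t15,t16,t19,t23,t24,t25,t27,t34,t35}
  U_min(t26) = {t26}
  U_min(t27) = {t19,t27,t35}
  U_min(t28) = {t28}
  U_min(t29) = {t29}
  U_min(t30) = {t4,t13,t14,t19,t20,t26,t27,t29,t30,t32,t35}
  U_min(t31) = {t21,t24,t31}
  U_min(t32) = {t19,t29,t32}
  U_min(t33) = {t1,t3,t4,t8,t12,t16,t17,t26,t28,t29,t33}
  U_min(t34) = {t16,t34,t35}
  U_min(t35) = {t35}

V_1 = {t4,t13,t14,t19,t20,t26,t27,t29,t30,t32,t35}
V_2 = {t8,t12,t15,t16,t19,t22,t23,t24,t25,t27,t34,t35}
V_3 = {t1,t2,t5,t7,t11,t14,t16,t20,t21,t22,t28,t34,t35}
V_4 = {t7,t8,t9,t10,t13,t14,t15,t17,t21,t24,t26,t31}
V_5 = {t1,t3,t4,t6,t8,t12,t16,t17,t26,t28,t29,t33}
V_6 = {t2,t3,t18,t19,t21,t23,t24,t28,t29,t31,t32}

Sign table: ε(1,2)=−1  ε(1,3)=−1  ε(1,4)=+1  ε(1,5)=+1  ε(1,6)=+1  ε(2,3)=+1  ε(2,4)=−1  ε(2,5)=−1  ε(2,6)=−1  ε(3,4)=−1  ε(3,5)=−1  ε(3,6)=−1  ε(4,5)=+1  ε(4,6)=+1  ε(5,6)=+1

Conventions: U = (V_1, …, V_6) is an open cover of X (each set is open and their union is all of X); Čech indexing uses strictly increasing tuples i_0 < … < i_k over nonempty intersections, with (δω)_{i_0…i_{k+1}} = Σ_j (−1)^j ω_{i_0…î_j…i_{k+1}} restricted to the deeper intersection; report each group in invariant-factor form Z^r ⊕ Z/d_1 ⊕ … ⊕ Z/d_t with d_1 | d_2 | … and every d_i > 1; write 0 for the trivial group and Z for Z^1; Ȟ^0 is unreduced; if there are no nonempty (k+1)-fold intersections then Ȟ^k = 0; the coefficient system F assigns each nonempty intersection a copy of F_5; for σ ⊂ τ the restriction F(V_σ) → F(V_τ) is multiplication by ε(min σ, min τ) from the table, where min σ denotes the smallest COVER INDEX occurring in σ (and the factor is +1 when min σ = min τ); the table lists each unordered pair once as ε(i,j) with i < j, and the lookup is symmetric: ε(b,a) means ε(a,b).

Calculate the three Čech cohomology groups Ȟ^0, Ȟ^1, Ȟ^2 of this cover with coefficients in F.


nerve of the cover:
  V12={t19,t27,t35} V13={t14,t20,t35} V14={t13,t14,t26} V15={t4,t26,t29} V16={t19,t29,t32} V23={t16,t22,t34,t35} V24={t8,t15,t24} V25={t8,t12,t16} V26={t19,t23,t24} V34={t7,t14,t21} V35={t1,t16,t28} V36={t2,t21,t28} V45={t8,t17,t26} V46={t21,t24,t31} V56={t3,t28,t29}
  V123={t35} V126={t19} V134={t14} V145={t26} V156={t29} V235={t16} V245={t8} V246={t24} V346={t21} V356={t28}
C dims 6,15,10; δ0: rk_F5 5; δ1: rk_F5 10
Ȟ^0 = (6 − 5) − 0 = 1, so Ȟ^0 ≅ Z/5
Ȟ^1 = (15 − 10) − 5 = 0, so Ȟ^1 ≅ 0
Ȟ^2 = (10 − 0) − 10 = 0, so Ȟ^2 ≅ 0

Ȟ^0(U;F) ≅ Z/5, Ȟ^1(U;F) ≅ 0 and Ȟ^2(U;F) ≅ 0


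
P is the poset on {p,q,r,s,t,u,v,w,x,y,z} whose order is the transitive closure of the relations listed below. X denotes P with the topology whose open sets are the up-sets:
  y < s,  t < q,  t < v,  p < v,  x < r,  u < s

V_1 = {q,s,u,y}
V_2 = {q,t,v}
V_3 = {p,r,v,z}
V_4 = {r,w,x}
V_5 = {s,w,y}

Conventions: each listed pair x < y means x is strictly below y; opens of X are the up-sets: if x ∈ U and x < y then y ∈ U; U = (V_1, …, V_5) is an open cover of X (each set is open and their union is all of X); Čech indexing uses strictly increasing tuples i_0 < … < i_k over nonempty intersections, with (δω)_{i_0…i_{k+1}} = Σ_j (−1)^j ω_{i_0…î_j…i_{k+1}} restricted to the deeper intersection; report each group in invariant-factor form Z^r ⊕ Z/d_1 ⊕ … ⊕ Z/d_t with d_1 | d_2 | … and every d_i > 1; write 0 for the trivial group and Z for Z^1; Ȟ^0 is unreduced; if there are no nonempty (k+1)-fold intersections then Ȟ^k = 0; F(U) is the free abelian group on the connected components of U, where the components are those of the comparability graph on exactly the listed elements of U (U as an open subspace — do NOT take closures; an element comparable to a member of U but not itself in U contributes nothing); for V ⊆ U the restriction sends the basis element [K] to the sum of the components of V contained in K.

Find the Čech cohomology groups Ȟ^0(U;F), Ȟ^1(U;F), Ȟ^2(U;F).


Ȟ^0(U;F) ≅ Z^5, Ȟ^1(U;F) ≅ 0, Ȟ^2(U;F) ≅ 0

nerve of the cover:
  V12={q} V15={s,y} V23={v} V34={r} V45={w}
components per intersection:
  V1: {q} {s,u,y}
  V2: {q,t,v}
  V3: {p,v} {r} {z}
  V4: {r,x} {w}
  V5: {s,y} {w}
  V12: {q}
  V15: {s,y}
  V23: {v}
  V34: {r}
  V45: {w}
C dims 10,5; δ0: rk 5, SNF 1^5
Ȟ^0 = (10 − 5) − 0 = 5, so Ȟ^0 ≅ Z^5
Ȟ^1 = (5 − 0) − 5 = 0, so Ȟ^1 ≅ 0
Ȟ^2 = (0 − 0) − 0 = 0, so Ȟ^2 ≅ 0


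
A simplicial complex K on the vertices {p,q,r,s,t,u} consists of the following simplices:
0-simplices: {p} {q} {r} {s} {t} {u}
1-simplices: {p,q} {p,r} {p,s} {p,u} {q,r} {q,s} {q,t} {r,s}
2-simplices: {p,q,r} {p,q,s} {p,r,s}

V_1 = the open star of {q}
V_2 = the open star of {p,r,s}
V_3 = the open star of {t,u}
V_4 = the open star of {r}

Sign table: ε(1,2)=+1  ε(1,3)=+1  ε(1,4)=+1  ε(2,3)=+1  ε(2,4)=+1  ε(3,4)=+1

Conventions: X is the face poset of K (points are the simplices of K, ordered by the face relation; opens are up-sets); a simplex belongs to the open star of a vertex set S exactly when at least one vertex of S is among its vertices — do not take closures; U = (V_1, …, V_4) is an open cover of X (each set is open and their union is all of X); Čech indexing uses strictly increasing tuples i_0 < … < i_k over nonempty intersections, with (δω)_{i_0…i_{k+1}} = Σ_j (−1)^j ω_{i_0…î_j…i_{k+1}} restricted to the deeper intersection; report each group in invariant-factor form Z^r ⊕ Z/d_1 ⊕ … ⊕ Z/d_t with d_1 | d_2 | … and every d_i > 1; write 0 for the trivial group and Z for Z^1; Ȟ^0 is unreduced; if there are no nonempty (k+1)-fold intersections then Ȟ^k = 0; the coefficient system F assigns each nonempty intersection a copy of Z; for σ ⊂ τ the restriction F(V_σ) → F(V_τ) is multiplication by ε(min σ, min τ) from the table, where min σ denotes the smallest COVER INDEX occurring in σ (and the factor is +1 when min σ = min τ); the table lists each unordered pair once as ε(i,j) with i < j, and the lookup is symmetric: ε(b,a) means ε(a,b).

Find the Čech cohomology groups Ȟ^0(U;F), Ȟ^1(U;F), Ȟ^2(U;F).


nerve of the cover:
  V1={{q},{p,q},{q,r},{q,s},{q,t},{p,q,r},{p,q,s}} V2={{p},{r},{s},{p,q},{p,r},{p,s},{p,u},{q,r},{q,s},{r,s},{p,q,r},{p,q,s},{p,r,s}} V3={{t},{u},{p,u},{q,t}} V4={{r},{p,r},{q,r},{r,s},{p,q,r},{p,r,s}}
  V12={{p,q},{q,r},{q,s},{p,q,r},{p,q,s}} V13={{q,t}} V14={{q,r},{p,q,r}} V23={{p,u}} V24={{r},{p,r},{q,r},{r,s},{p,q,r},{p,r,s}}
  V124={{q,r},{p,q,r}}
C dims 4,5,1; δ0: rk 3, SNF 1^3; δ1: rk 1, SNF 1^1
Ȟ^0 = (4 − 3) − 0 = 1, so Ȟ^0 ≅ Z
Ȟ^1 = (5 − 1) − 3 = 1, so Ȟ^1 ≅ Z
Ȟ^2 = (1 − 0) − 1 = 0, so Ȟ^2 ≅ 0

Ȟ^0 = Z, Ȟ^1 = Z, Ȟ^2 = 0


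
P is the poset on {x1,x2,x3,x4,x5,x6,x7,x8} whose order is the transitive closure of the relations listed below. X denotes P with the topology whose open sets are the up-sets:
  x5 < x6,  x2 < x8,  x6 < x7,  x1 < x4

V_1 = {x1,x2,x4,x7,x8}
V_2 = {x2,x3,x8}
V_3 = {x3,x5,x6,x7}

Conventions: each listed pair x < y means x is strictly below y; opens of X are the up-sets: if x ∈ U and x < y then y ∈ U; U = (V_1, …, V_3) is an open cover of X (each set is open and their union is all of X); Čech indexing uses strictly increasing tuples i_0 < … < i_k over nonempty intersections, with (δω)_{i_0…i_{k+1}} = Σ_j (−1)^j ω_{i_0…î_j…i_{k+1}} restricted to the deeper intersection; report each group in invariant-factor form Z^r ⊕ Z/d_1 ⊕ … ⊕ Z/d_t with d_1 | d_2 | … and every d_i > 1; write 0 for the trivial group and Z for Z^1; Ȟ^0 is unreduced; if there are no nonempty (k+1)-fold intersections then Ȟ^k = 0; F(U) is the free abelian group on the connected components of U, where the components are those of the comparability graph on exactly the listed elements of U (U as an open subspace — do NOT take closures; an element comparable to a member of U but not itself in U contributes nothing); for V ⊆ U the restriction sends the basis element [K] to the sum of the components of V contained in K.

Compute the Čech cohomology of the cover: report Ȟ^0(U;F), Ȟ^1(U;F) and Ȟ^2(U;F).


Ȟ^0 ≅ Z^4; Ȟ^1 ≅ 0; Ȟ^2 ≅ 0

nonempty intersections:
  V12={x2,x8} V13={x7} V23={x3}
components per intersection:
  V1: {x1,x4} {x2,x8} {x7}
  V2: {x2,x8} {x3}
  V3: {x3} {x5,x6,x7}
  V12: {x2,x8}
  V13: {x7}
  V23: {x3}
C dims 7,3; δ0: rk 3, SNF 1^3
Ȟ^0: (7−3)−0=4 ⇒ Z^4
Ȟ^1: (3−0)−3=0 ⇒ 0
Ȟ^2: (0−0)−0=0 ⇒ 0


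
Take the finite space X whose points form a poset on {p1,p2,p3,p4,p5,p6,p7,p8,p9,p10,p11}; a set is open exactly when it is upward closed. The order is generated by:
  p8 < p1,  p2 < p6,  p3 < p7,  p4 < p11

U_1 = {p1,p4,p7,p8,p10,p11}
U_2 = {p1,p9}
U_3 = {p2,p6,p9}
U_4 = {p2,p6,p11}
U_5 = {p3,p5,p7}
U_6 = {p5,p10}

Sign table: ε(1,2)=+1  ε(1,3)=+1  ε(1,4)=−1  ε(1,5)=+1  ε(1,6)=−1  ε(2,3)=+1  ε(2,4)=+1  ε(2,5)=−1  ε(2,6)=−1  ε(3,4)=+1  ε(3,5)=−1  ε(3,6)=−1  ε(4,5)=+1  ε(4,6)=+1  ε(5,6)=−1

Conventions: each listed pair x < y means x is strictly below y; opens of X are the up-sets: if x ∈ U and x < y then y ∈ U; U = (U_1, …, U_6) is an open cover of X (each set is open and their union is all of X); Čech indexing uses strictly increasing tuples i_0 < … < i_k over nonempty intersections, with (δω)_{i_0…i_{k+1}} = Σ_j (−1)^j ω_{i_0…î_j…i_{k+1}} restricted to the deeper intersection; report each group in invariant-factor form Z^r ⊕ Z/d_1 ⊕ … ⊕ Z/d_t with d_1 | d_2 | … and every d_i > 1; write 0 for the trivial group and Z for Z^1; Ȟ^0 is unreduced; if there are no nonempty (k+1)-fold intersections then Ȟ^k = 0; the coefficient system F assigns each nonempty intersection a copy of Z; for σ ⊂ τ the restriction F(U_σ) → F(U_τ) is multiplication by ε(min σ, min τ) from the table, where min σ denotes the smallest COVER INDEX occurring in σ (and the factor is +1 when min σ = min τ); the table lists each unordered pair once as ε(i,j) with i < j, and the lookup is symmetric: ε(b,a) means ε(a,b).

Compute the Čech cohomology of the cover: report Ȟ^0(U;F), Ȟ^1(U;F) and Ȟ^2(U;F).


nonempty intersections:
  U12={p1} U14={p11} U15={p7} U16={p10} U23={p9} U34={p2,p6} U56={p5}
C dims 6,7; δ0: rk 6, SNF 1^5·2
Ȟ^0: (6−6)−0=0 ⇒ 0
Ȟ^1: (7−0)−6=1 plus torsion [2] ⇒ Z ⊕ Z/2
Ȟ^2: (0−0)−0=0 ⇒ 0

Ȟ^0(U;F) ≅ 0; Ȟ^1(U;F) ≅ Z ⊕ Z/2; Ȟ^2(U;F) ≅ 0


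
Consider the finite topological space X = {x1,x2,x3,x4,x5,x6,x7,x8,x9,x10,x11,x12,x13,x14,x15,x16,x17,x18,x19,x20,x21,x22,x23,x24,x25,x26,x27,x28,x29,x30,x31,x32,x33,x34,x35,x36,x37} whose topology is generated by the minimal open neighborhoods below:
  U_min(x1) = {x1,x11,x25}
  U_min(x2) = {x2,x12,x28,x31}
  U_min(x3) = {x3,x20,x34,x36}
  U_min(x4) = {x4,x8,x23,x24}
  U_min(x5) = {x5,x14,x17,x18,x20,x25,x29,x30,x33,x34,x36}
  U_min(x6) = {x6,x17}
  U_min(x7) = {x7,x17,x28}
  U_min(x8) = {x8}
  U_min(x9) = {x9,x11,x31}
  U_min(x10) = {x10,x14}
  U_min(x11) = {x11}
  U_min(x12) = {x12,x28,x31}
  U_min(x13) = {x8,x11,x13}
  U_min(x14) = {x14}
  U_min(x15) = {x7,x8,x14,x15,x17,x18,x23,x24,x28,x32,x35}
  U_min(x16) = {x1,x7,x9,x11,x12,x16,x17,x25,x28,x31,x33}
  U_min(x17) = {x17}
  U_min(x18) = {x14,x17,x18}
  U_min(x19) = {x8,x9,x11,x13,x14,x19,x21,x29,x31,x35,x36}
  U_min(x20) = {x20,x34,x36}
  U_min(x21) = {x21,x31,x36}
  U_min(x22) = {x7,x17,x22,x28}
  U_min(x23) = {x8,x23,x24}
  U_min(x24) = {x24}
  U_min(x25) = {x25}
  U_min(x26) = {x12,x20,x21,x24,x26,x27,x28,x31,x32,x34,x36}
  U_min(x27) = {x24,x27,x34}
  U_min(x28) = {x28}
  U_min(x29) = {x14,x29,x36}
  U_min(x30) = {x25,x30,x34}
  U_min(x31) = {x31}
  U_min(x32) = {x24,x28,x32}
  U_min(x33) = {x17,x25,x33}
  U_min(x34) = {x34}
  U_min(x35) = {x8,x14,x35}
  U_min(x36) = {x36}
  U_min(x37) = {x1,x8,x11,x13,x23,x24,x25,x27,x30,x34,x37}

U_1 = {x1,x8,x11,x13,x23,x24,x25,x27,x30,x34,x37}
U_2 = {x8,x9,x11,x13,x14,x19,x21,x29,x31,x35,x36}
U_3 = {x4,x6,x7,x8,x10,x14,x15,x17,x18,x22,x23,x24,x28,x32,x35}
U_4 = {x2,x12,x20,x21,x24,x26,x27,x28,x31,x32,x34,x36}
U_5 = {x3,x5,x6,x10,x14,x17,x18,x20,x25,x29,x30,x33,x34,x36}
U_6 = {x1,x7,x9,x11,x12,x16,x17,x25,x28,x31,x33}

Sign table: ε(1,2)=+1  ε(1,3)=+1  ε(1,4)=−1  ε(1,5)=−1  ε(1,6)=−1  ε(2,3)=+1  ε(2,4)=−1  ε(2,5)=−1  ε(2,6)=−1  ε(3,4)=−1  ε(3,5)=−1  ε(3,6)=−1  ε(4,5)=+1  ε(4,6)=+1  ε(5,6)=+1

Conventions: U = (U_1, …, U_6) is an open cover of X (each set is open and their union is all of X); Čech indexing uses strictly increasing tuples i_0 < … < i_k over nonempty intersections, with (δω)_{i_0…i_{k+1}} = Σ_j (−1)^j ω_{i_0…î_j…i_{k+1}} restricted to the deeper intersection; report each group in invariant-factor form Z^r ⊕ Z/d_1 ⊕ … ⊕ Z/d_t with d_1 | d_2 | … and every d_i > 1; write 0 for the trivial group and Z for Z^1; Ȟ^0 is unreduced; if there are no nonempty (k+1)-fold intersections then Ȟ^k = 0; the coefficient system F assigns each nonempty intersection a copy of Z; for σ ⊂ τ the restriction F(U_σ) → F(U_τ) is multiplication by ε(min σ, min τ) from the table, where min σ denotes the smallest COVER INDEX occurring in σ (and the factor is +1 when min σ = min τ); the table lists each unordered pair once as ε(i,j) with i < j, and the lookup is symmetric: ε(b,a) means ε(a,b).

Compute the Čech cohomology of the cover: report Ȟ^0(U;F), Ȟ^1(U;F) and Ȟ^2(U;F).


nonempty overlaps:
  U12={x8,x11,x13} U13={x8,x23,x24} U14={x24,x27,x34} U15={x25,x30,x34} U16={x1,x11,x25} U23={x8,x14,x35} U24={x21,x31,x36} U25={x14,x29,x36} U26={x9,x11,x31} U34={x24,x28,x32} U35={x6,x10,x14,x17,x18} U36={x7,x17,x28} U45={x20,x34,x36} U46={x12,x28,x31} U56={x17,x25,x33}
  U123={x8} U126={x11} U134={x24} U145={x34} U156={x25} U235={x14} U245={x36} U246={x31} U346={x28} U356={x17}
C dims 6,15,10; δ0: rk 5, SNF 1^5; δ1: rk 10, SNF 1^9·2
degree 0: 6−5−0 = 1 → Ȟ^0 ≅ Z
degree 1: 15−10−5 = 0 → Ȟ^1 ≅ 0
degree 2: 10−0−10 = 0 plus torsion [2] → Ȟ^2 ≅ Z/2

Ȟ^0(U;F) ≅ Z,  Ȟ^1(U;F) ≅ 0,  Ȟ^2(U;F) ≅ Z/2


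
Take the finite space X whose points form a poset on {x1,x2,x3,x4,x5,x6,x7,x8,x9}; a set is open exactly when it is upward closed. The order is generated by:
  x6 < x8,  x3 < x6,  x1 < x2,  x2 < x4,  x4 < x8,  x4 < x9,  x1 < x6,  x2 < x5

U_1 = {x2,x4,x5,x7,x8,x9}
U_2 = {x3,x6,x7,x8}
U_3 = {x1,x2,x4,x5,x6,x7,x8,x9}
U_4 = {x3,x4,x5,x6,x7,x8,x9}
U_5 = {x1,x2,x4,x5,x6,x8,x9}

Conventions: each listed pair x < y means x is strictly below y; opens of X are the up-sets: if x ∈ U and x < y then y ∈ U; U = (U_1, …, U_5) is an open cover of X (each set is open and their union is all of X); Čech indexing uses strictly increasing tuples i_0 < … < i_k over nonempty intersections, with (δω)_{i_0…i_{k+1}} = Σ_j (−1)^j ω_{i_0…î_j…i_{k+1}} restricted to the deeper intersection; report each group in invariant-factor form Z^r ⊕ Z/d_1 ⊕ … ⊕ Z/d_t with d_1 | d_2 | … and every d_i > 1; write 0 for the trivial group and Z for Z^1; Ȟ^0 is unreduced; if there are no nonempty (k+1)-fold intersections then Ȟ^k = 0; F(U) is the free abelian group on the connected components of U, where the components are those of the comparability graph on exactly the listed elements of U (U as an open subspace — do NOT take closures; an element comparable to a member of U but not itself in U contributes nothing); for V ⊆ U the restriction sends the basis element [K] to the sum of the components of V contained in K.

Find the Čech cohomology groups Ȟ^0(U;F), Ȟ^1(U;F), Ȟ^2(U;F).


Ȟ^0(U;F) ≅ Z^2, Ȟ^1(U;F) ≅ 0, Ȟ^2(U;F) ≅ 0

intersection data:
  U12={x7,x8} U13={x2,x4,x5,x7,x8,x9} U14={x4,x5,x7,x8,x9} U15={x2,x4,x5,x8,x9} U23={x6,x7,x8} U24={x3,x6,x7,x8} U25={x6,x8} U34={x4,x5,x6,x7,x8,x9} U35={x1,x2,x4,x5,x6,x8,x9} U45={x4,x5,x6,x8,x9}
  U123={x7,x8} U124={x7,x8} U125={x8} U134={x4,x5,x7,x8,x9} U135={x2,x4,x5,x8,x9} U145={x4,x5,x8,x9} U234={x6,x7,x8} U235={x6,x8} U245={x6,x8} U345={x4,x5,x6,x8,x9}
  U1234={x7,x8} U1235={x8} U1245={x8} U1345={x4,x5,x8,x9} U2345={x6,x8}
  U12345={x8}
components per intersection:
  U1: {x2,x4,x5,x8,x9} {x7}
  U2: {x3,x6,x8} {x7}
  U3: {x1,x2,x4,x5,x6,x8,x9} {x7}
  U4: {x3,x4,x6,x8,x9} {x5} {x7}
  U5: {x1,x2,x4,x5,x6,x8,x9}
  U12: {x7} {x8}
  U13: {x2,x4,x5,x8,x9} {x7}
  U14: {x4,x8,x9} {x5} {x7}
  U15: {x2,x4,x5,x8,x9}
  U23: {x6,x8} {x7}
  U24: {x3,x6,x8} {x7}
  U25: {x6,x8}
  U34: {x4,x6,x8,x9} {x5} {x7}
  U35: {x1,x2,x4,x5,x6,x8,x9}
  U45: {x4,x6,x8,x9} {x5}
  U123: {x7} {x8}
  U124: {x7} {x8}
  U125: {x8}
  U134: {x4,x8,x9} {x5} {x7}
  U135: {x2,x4,x5,x8,x9}
  U145: {x4,x8,x9} {x5}
  U234: {x6,x8} {x7}
  U235: {x6,x8}
  U245: {x6,x8}
  U345: {x4,x6,x8,x9} {x5}
  U1234: {x7} {x8}
  U1235: {x8}
  U1245: {x8}
  U1345: {x4,x8,x9} {x5}
  U2345: {x6,x8}
  U12345: {x8}
C dims 10,19,17,7; δ0: rk 8, SNF 1^8; δ1: rk 11, SNF 1^11; δ2: rk 6, SNF 1^6
Ȟ^0 = (10 − 8) − 0 = 2, so Ȟ^0 ≅ Z^2
Ȟ^1 = (19 − 11) − 8 = 0, so Ȟ^1 ≅ 0
Ȟ^2 = (17 − 6) − 11 = 0, so Ȟ^2 ≅ 0


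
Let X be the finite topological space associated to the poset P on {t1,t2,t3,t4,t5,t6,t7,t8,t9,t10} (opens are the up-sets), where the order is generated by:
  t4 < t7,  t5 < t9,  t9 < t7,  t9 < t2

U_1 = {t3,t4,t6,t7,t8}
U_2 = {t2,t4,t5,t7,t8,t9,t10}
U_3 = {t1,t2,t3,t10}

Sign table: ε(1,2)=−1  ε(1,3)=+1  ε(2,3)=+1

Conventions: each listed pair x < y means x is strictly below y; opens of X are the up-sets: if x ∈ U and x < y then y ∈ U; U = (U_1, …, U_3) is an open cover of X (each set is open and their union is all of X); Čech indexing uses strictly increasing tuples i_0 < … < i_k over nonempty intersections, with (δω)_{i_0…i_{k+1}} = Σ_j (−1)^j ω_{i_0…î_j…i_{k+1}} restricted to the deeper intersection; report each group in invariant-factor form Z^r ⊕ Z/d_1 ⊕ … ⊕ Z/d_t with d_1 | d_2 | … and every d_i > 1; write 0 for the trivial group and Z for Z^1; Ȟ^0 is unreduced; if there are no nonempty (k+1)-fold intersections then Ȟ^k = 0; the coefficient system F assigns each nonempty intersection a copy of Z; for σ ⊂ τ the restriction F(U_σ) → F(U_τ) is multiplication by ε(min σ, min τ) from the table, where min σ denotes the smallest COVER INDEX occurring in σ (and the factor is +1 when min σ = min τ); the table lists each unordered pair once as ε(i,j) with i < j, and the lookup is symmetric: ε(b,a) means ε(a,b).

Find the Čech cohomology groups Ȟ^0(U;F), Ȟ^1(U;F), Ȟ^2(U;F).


Ȟ^0(U;F) ≅ 0, Ȟ^1(U;F) ≅ Z/2 and Ȟ^2(U;F) ≅ 0

nerve simplices:
  U12={t4,t7,t8} U13={t3} U23={t2,t10}
C dims 3,3; δ0: rk 3, SNF 1^2·2
degree 0: 3−3−0 = 0 → Ȟ^0 ≅ 0
degree 1: 3−0−3 = 0 plus torsion [2] → Ȟ^1 ≅ Z/2
degree 2: 0−0−0 = 0 → Ȟ^2 ≅ 0


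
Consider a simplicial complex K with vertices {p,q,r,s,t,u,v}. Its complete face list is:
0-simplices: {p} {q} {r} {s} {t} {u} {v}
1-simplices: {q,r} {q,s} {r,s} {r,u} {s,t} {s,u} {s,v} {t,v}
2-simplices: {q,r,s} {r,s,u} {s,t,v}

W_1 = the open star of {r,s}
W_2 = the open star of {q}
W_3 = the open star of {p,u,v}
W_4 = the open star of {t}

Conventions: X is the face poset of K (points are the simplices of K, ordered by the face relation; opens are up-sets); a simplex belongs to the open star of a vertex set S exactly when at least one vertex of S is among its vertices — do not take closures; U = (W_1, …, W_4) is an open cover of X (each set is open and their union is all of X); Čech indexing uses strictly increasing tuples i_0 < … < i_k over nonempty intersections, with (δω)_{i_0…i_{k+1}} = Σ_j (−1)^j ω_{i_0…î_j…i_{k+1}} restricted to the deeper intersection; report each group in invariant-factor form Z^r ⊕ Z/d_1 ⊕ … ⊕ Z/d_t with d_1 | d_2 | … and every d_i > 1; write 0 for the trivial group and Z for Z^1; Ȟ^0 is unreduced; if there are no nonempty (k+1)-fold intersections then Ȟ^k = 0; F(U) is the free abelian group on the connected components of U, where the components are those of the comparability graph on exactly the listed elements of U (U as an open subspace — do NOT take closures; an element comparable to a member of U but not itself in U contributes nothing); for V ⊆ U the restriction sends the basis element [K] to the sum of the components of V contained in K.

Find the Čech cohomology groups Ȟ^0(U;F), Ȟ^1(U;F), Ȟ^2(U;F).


Ȟ^0(U;F) ≅ Z^2; Ȟ^1(U;F) ≅ 0; Ȟ^2(U;F) ≅ 0

nonempty overlaps:
  W1={{r},{s},{q,r},{q,s},{r,s},{r,u},{s,t},{s,u},{s,v},{q,r,s},{r,s,u},{s,t,v}} W2={{q},{q,r},{q,s},{q,r,s}} W3={{p},{u},{v},{r,u},{s,u},{s,v},{t,v},{r,s,u},{s,t,v}} W4={{t},{s,t},{t,v},{s,t,v}}
  W12={{q,r},{q,s},{q,r,s}} W13={{r,u},{s,u},{s,v},{r,s,u},{s,t,v}} W14={{s,t},{s,t,v}} W34={{t,v},{s,t,v}}
  W134={{s,t,v}}
components per intersection:
  W1: {{r},{s},{q,r},{q,s},{r,s},{r,u},{s,t},{s,u},{s,v},{q,r,s},{r,s,u},{s,t,v}}
  W2: {{q},{q,r},{q,s},{q,r,s}}
  W3: {{p}} {{u},{r,u},{s,u},{r,s,u}} {{v},{s,v},{t,v},{s,t,v}}
  W4: {{t},{s,t},{t,v},{s,t,v}}
  W12: {{q,r},{q,s},{q,r,s}}
  W13: {{r,u},{s,u},{r,s,u}} {{s,v},{s,t,v}}
  W14: {{s,t},{s,t,v}}
  W34: {{t,v},{s,t,v}}
  W134: {{s,t,v}}
C dims 6,5,1; δ0: rk 4, SNF 1^4; δ1: rk 1, SNF 1^1
degree 0: 6−4−0 = 2 → Ȟ^0 ≅ Z^2
degree 1: 5−1−4 = 0 → Ȟ^1 ≅ 0
degree 2: 1−0−1 = 0 → Ȟ^2 ≅ 0


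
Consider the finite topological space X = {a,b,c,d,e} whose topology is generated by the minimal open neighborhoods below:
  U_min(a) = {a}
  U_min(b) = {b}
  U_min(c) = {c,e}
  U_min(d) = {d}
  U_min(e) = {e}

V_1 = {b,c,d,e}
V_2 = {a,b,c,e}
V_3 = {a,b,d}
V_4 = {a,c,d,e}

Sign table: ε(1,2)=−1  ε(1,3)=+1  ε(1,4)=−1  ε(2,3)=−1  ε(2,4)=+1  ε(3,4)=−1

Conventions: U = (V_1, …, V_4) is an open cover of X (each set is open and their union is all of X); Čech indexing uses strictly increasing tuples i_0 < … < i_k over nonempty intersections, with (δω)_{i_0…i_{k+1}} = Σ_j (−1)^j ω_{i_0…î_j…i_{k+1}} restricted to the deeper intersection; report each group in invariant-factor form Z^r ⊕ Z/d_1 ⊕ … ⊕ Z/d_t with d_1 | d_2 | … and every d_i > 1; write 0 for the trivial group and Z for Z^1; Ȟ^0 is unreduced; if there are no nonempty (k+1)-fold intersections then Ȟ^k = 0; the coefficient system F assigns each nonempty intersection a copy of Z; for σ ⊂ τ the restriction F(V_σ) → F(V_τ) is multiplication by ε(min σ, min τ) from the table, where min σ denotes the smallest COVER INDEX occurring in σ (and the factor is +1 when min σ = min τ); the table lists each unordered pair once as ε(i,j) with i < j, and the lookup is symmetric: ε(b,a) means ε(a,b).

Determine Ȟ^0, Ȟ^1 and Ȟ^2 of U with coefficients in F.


cover nerve:
  V12={b,c,e} V13={b,d} V14={c,d,e} V23={a,b} V24={a,c,e} V34={a,d}
  V123={b} V124={c,e} V134={d} V234={a}
C dims 4,6,4; δ0: rk 3, SNF 1^3; δ1: rk 3, SNF 1^3
Ȟ^0: (4−3)−0=1 ⇒ Z
Ȟ^1: (6−3)−3=0 ⇒ 0
Ȟ^2: (4−0)−3=1 ⇒ Z

Ȟ^0(U;F) ≅ Z, Ȟ^1(U;F) ≅ 0 and Ȟ^2(U;F) ≅ Z


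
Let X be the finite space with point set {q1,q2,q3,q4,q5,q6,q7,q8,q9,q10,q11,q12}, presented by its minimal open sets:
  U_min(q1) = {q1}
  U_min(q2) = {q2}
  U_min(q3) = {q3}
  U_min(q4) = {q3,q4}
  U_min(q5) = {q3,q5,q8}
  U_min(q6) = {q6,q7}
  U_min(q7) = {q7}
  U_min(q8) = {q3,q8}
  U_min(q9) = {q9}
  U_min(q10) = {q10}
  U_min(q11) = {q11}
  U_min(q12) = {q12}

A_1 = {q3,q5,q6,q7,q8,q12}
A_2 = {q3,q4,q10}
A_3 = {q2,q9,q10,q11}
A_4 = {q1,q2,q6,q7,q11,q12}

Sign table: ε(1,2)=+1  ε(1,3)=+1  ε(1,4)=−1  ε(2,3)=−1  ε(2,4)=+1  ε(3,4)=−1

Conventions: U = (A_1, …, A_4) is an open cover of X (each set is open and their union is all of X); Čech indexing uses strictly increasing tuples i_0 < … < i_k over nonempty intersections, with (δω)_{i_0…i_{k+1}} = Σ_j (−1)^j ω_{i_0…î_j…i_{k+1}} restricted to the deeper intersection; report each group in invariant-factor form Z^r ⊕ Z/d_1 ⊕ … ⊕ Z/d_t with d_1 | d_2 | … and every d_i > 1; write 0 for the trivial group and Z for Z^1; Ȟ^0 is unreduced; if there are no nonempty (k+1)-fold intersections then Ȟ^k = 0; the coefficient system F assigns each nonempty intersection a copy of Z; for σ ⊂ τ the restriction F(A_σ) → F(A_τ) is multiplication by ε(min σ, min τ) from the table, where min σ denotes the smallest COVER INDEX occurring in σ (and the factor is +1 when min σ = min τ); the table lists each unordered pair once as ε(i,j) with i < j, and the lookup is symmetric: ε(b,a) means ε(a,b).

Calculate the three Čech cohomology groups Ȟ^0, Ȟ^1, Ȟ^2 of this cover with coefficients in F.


Ȟ^0(U;F) ≅ 0; Ȟ^1(U;F) ≅ Z/2; Ȟ^2(U;F) ≅ 0

nerve of the cover:
  A12={q3} A14={q6,q7,q12} A23={q10} A34={q2,q11}
C dims 4,4; δ0: rk 4, SNF 1^3·2
Ȟ^0 = (4 − 4) − 0 = 0, so Ȟ^0 ≅ 0
Ȟ^1 = (4 − 0) − 4 = 0 plus torsion [2], so Ȟ^1 ≅ Z/2
Ȟ^2 = (0 − 0) − 0 = 0, so Ȟ^2 ≅ 0


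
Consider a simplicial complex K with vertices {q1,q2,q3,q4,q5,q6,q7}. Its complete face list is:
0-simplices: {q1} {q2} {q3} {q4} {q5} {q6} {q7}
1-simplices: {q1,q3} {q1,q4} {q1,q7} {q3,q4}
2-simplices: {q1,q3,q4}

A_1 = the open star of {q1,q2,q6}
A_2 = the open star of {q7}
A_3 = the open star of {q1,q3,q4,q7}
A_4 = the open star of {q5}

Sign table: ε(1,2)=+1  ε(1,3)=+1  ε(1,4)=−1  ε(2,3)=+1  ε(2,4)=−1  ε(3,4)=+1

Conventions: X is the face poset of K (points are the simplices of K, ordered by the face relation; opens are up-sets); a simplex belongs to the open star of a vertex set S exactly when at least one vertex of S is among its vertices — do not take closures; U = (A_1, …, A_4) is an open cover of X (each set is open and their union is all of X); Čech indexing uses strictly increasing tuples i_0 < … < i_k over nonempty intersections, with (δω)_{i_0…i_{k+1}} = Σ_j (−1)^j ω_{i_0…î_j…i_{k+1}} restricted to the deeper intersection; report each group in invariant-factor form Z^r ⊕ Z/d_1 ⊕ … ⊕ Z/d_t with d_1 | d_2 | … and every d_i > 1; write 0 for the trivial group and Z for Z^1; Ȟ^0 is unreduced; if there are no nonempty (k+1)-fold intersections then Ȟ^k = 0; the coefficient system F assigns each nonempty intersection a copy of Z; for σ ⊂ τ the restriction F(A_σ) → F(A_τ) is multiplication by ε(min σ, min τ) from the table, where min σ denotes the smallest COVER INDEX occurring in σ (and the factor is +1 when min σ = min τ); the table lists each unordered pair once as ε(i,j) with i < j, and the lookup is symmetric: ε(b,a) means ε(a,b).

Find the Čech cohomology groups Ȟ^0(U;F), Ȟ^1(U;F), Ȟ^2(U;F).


nerve of the cover:
  A1={{q1},{q2},{q6},{q1,q3},{q1,q4},{q1,q7},{q1,q3,q4}} A2={{q7},{q1,q7}} A3={{q1},{q3},{q4},{q7},{q1,q3},{q1,q4},{q1,q7},{q3,q4},{q1,q3,q4}} A4={{q5}}
  A12={{q1,q7}} A13={{q1},{q1,q3},{q1,q4},{q1,q7},{q1,q3,q4}} A23={{q7},{q1,q7}}
  A123={{q1,q7}}
C dims 4,3,1; δ0: rk 2, SNF 1^2; δ1: rk 1, SNF 1^1
Ȟ^0 = (4 − 2) − 0 = 2, so Ȟ^0 ≅ Z^2
Ȟ^1 = (3 − 1) − 2 = 0, so Ȟ^1 ≅ 0
Ȟ^2 = (1 − 0) − 1 = 0, so Ȟ^2 ≅ 0

Ȟ^0 ≅ Z^2; Ȟ^1 ≅ 0; Ȟ^2 ≅ 0


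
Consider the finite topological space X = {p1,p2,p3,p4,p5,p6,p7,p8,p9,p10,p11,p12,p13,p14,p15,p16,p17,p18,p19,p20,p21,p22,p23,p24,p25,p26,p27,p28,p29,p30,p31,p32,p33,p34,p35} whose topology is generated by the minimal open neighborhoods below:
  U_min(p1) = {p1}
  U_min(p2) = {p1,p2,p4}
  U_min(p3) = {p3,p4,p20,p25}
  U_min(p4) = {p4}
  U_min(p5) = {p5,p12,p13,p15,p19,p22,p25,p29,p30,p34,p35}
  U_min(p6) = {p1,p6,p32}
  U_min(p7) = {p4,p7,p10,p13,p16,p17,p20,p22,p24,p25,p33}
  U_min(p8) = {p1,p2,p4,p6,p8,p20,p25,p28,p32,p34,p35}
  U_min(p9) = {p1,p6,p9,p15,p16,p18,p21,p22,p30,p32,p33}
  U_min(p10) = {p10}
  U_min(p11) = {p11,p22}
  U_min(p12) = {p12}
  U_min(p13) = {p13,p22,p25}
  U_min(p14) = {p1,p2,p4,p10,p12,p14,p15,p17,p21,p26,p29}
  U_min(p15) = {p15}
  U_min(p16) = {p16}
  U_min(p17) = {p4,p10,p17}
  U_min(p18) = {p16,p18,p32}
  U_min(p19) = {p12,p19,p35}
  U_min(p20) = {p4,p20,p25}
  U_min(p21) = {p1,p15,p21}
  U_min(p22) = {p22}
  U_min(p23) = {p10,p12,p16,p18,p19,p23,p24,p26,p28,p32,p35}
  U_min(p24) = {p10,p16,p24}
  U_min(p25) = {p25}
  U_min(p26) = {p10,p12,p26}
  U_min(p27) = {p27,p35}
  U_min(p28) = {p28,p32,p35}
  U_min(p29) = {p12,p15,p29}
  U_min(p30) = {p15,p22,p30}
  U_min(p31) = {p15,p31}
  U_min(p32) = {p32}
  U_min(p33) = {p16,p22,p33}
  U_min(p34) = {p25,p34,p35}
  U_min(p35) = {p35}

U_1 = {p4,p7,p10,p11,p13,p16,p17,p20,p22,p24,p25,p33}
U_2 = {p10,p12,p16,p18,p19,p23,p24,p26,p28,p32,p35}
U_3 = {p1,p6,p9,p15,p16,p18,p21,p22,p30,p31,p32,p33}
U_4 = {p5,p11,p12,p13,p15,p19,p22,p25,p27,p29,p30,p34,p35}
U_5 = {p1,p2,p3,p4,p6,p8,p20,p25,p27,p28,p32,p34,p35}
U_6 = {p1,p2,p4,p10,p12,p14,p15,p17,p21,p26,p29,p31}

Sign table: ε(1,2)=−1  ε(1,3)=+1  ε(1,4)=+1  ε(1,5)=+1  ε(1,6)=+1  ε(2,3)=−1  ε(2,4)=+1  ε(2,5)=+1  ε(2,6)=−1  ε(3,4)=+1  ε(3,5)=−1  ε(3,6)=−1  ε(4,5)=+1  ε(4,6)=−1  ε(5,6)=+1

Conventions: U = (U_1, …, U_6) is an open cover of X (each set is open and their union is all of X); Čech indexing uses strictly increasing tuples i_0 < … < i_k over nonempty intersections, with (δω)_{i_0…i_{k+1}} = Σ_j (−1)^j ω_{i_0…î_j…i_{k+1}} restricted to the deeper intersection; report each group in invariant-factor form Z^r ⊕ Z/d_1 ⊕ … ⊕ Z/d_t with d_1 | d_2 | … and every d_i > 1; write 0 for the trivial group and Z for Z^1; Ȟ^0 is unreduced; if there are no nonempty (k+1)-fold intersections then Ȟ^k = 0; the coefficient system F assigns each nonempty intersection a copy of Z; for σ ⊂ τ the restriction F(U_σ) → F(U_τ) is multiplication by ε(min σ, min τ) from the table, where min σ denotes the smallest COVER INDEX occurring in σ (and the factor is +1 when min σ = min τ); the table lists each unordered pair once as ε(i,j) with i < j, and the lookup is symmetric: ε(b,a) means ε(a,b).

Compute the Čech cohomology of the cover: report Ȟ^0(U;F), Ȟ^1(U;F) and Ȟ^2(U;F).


nonempty intersections:
  U12={p10,p16,p24} U13={p16,p22,p33} U14={p11,p13,p22,p25} U15={p4,p20,p25} U16={p4,p10,p17} U23={p16,p18,p32} U24={p12,p19,p35} U25={p28,p32,p35} U26={p10,p12,p26} U34={p15,p22,p30} U35={p1,p6,p32} U36={p1,p15,p21,p31} U45={p25,p27,p34,p35} U46={p12,p15,p29} U56={p1,p2,p4}
  U123={p16} U126={p10} U134={p22} U145={p25} U156={p4} U235={p32} U245={p35} U246={p12} U346={p15} U356={p1}
C dims 6,15,10; δ0: rk 6, SNF 1^5·2; δ1: rk 9, SNF 1^9
Ȟ^0: (6−6)−0=0 ⇒ 0
Ȟ^1: (15−9)−6=0 plus torsion [2] ⇒ Z/2
Ȟ^2: (10−0)−9=1 ⇒ Z

Ȟ^0 ≅ 0, Ȟ^1 ≅ Z/2, Ȟ^2 ≅ Z


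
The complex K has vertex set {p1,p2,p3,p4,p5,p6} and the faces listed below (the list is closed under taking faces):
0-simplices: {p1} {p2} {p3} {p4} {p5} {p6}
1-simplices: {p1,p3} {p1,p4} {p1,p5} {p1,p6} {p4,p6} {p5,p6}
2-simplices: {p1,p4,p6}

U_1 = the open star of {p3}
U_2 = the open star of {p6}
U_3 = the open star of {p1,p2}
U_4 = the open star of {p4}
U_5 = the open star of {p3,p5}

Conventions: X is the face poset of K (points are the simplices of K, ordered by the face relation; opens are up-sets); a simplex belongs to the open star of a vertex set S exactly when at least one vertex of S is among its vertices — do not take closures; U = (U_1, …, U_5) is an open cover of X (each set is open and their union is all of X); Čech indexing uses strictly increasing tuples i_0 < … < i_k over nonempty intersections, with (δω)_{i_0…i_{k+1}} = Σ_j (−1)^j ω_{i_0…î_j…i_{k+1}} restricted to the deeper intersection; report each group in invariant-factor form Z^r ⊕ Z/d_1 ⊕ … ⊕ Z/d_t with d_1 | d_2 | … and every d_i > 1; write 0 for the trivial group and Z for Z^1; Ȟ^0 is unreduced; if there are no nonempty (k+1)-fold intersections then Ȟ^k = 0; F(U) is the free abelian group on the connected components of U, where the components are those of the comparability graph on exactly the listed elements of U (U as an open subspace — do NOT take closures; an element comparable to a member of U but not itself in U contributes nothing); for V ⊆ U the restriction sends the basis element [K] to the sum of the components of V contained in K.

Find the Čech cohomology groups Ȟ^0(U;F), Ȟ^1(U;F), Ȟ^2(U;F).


Ȟ^0(U;F) ≅ Z^2; Ȟ^1(U;F) ≅ Z; Ȟ^2(U;F) ≅ 0

cover nerve:
  U1={{p3},{p1,p3}} U2={{p6},{p1,p6},{p4,p6},{p5,p6},{p1,p4,p6}} U3={{p1},{p2},{p1,p3},{p1,p4},{p1,p5},{p1,p6},{p1,p4,p6}} U4={{p4},{p1,p4},{p4,p6},{p1,p4,p6}} U5={{p3},{p5},{p1,p3},{p1,p5},{p5,p6}}
  U13={{p1,p3}} U15={{p3},{p1,p3}} U23={{p1,p6},{p1,p4,p6}} U24={{p4,p6},{p1,p4,p6}} U25={{p5,p6}} U34={{p1,p4},{p1,p4,p6}} U35={{p1,p3},{p1,p5}}
  U135={{p1,p3}} U234={{p1,p4,p6}}
components per intersection:
  U1: {{p3},{p1,p3}}
  U2: {{p6},{p1,p6},{p4,p6},{p5,p6},{p1,p4,p6}}
  U3: {{p1},{p1,p3},{p1,p4},{p1,p5},{p1,p6},{p1,p4,p6}} {{p2}}
  U4: {{p4},{p1,p4},{p4,p6},{p1,p4,p6}}
  U5: {{p3},{p1,p3}} {{p5},{p1,p5},{p5,p6}}
  U13: {{p1,p3}}
  U15: {{p3},{p1,p3}}
  U23: {{p1,p6},{p1,p4,p6}}
  U24: {{p4,p6},{p1,p4,p6}}
  U25: {{p5,p6}}
  U34: {{p1,p4},{p1,p4,p6}}
  U35: {{p1,p3}} {{p1,p5}}
  U135: {{p1,p3}}
  U234: {{p1,p4,p6}}
C dims 7,8,2; δ0: rk 5, SNF 1^5; δ1: rk 2, SNF 1^2
Ȟ^0: (7−5)−0=2 ⇒ Z^2
Ȟ^1: (8−2)−5=1 ⇒ Z
Ȟ^2: (2−0)−2=0 ⇒ 0
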